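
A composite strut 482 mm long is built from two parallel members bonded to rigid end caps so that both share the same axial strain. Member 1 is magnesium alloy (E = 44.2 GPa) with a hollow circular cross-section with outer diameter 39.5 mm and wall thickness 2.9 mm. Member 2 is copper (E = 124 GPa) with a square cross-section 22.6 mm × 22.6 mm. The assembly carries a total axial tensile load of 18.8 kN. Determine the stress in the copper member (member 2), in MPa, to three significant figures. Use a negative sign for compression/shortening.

A_1 = 333.4 mm².
A_2 = 510.8 mm².
Equal strain + equilibrium ⇒ each member carries load in proportion to AE: A₁E₁ = 14740000 N, A₂E₂ = 63330000 N, ΣAE = 78070000 N.
σ₂ = P·E₂/ΣAE = 18800·124000/78070000 = 29.86 MPa.

29.9 MPa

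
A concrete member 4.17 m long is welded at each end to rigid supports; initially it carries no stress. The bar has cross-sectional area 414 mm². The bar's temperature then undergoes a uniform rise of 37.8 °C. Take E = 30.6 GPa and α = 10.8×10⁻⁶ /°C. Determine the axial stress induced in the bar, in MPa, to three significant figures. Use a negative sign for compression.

Free thermal expansion αLΔT = 10.8e-6 · 4170 · 37.8 = 1.702 mm.
The walls impose strain ε = −(1.702)/4170 = -4.0824e-04; σ = Eε = 30600 · -4.0824e-04 = -12.49 MPa.

-12.5 MPa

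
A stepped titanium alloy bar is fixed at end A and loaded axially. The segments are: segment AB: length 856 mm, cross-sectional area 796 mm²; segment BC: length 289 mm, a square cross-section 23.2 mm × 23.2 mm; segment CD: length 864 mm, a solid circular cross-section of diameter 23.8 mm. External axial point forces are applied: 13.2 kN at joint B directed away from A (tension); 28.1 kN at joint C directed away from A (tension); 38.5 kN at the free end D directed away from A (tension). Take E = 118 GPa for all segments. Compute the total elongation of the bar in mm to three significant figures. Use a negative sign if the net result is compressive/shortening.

1.66 mm

Internal axial forces (sectioning from the free end, tension +): N_CD = 38.5 kN, N_BC = 66.6 kN, N_AB = 79.8 kN.
A_BC = 538.2 mm².
A_CD = 444.9 mm².
δ_AB = 79800·856/(796·118000) = 0.7272 mm
δ_BC = 66600·289/(538.2·118000) = 0.303 mm
δ_CD = 38500·864/(444.9·118000) = 0.6336 mm
δ = Σδ_i = 1.664 mm.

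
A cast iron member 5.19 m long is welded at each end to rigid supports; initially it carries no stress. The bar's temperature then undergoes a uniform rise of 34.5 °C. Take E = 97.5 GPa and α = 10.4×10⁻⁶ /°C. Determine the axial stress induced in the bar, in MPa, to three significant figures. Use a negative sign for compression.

Free thermal expansion αLΔT = 10.4e-6 · 5190 · 34.5 = 1.862 mm.
The walls impose strain ε = −(1.862)/5190 = -3.5880e-04; σ = Eε = 97500 · -3.5880e-04 = -34.98 MPa.

-35.0 MPa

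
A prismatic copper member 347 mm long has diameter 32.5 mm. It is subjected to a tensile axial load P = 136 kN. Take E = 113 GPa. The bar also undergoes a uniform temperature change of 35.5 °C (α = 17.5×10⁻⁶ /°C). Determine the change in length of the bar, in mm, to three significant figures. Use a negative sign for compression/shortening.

0.719 mm

A = 829.6 mm².
δ_mech = NL/(AE) = 136000·347/(829.6·113000) = 0.5034 mm.
δ_thermal = αLΔT = 17.5e-6·347·35.5 = 0.2156 mm.
δ = δ_mech + δ_thermal = 0.719 mm.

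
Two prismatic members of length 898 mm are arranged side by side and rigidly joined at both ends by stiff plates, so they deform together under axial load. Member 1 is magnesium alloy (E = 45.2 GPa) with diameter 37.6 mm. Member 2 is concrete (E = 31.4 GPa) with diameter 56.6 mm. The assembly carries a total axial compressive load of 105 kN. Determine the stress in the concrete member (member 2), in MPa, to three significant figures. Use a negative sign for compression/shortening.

-25.5 MPa

A_1 = 1110 mm².
A_2 = 2516 mm².
Equal strain + equilibrium ⇒ each member carries load in proportion to AE: A₁E₁ = 50190000 N, A₂E₂ = 79000000 N, ΣAE = 129200000 N.
σ₂ = P·E₂/ΣAE = -105000·31400/129200000 = -25.52 MPa.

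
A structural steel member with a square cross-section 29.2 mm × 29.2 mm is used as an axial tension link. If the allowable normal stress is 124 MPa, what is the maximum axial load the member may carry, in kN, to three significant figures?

A = 852.6 mm².
P_max = σ_allow · A = 124 · 852.6 = 105700 N = 105.7 kN.

106 kN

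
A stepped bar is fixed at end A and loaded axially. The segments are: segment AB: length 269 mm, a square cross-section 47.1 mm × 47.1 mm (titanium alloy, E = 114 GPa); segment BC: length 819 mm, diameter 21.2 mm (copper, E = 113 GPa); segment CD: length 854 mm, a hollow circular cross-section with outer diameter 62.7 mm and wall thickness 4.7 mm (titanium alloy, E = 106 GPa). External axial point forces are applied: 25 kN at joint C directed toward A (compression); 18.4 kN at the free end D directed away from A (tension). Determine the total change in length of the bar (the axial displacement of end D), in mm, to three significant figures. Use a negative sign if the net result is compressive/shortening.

0.0306 mm

Internal axial forces (sectioning from the free end, tension +): N_CD = 18.4 kN, N_BC = -6.6 kN, N_AB = -6.6 kN.
A_AB = 2218 mm².
A_BC = 353 mm².
A_CD = 856.4 mm².
δ_AB = -6600·269/(2218·114000) = -0.00702 mm
δ_BC = -6600·819/(353·113000) = -0.1355 mm
δ_CD = 18400·854/(856.4·106000) = 0.1731 mm
δ = Σδ_i = 0.03056 mm.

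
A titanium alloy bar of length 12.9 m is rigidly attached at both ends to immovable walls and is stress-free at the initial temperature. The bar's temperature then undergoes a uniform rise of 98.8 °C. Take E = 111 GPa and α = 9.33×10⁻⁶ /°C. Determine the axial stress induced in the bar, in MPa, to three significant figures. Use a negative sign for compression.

-102 MPa

Free thermal expansion αLΔT = 9.33e-6 · 12900 · 98.8 = 11.89 mm.
The walls impose strain ε = −(11.89)/12900 = -9.2180e-04; σ = Eε = 111000 · -9.2180e-04 = -102.3 MPa.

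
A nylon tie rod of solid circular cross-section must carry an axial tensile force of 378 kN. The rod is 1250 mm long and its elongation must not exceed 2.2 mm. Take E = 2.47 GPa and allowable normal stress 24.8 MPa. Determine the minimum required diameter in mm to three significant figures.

Required area A ≥ P/σ_allow = 378000/24.8 = 15240 mm².
For a solid circular section, d ≥ √(4A/π) = 139.3 mm.
Elongation limit: A ≥ PL/(Eδ_allow) = 378000·1250/(2470·2.2) = 86950 mm² ⇒ d ≥ 332.7 mm.
The elongation limit governs.

333 mm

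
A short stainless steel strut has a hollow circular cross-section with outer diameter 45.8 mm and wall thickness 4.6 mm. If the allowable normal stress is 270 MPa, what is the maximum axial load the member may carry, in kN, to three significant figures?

161 kN

A = 595.4 mm².
P_max = σ_allow · A = 270 · 595.4 = 160800 N = 160.8 kN.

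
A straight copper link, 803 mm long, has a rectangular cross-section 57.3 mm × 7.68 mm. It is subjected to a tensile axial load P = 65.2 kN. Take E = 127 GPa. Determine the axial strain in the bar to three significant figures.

0.00117

A = 440.1 mm².
σ = N/A = 148.2 MPa; ε = σ/E = 148.2/127000 = 1.167e-03.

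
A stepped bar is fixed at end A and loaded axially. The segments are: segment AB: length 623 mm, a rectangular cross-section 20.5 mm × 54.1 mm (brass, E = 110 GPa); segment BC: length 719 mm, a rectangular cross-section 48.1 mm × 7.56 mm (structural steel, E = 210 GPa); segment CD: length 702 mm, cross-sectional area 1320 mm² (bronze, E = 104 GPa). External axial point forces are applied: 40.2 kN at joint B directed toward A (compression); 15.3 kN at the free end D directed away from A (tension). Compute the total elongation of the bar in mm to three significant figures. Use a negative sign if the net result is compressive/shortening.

0.0951 mm

Internal axial forces (sectioning from the free end, tension +): N_CD = 15.3 kN, N_BC = 15.3 kN, N_AB = -24.9 kN.
A_AB = 1109 mm².
A_BC = 363.6 mm².
δ_AB = -24900·623/(1109·110000) = -0.1272 mm
δ_BC = 15300·719/(363.6·210000) = 0.1441 mm
δ_CD = 15300·702/(1320·104000) = 0.07824 mm
δ = Σδ_i = 0.09514 mm.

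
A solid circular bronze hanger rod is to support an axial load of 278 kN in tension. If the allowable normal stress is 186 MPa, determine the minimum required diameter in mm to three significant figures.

Required area A ≥ P/σ_allow = 278000/186 = 1495 mm².
For a solid circular section, d ≥ √(4A/π) = 43.62 mm.

43.6 mm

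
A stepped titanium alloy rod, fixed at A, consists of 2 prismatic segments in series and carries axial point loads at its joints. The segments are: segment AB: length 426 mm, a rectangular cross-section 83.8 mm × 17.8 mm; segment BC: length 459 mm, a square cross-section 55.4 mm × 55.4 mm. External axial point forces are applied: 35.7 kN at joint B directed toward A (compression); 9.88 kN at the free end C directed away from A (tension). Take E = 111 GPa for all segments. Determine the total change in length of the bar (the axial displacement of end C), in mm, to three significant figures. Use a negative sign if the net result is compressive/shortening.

-0.0531 mm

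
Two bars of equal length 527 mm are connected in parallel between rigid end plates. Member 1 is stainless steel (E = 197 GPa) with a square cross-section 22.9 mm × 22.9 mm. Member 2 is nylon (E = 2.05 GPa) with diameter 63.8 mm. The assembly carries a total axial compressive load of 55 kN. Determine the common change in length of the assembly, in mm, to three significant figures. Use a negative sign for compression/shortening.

A_1 = 524.4 mm².
A_2 = 3197 mm².
Equal strain + equilibrium ⇒ each member carries load in proportion to AE: A₁E₁ = 103300000 N, A₂E₂ = 6554000 N, ΣAE = 109900000 N.
δ = PL/ΣAE = -55000·527/109900000 = -0.2638 mm.

-0.264 mm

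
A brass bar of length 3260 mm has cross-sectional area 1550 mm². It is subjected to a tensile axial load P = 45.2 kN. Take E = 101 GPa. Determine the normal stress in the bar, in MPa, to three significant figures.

σ = N/A = 45200/1550 = 29.16 MPa.

29.2 MPa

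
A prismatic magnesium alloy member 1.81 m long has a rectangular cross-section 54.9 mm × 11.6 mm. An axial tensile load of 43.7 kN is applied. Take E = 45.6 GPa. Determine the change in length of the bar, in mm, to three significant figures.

A = 636.8 mm².
δ_mech = NL/(AE) = 43700·1810/(636.8·45600) = 2.724 mm.

2.72 mm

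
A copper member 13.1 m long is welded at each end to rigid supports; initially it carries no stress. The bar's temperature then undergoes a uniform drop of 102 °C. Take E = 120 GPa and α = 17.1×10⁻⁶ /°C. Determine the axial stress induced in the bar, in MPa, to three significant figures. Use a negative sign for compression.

209 MPa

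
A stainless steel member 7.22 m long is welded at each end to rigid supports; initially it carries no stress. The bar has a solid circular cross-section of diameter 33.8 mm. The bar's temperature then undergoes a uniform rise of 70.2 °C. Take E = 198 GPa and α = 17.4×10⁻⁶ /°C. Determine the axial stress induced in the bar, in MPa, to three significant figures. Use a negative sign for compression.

Free thermal expansion αLΔT = 17.4e-6 · 7220 · 70.2 = 8.819 mm.
The walls impose strain ε = −(8.819)/7220 = -1.2215e-03; σ = Eε = 198000 · -1.2215e-03 = -241.9 MPa.

-242 MPa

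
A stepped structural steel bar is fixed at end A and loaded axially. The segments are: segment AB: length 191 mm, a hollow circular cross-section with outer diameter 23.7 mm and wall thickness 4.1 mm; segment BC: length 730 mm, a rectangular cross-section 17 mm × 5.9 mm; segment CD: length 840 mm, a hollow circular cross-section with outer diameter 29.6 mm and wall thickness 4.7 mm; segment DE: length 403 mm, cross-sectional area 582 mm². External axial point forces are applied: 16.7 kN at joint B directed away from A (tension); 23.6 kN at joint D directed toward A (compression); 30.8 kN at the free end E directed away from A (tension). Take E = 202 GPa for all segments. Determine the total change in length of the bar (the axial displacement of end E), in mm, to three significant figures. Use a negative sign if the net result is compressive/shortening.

0.536 mm

Internal axial forces (sectioning from the free end, tension +): N_DE = 30.8 kN, N_CD = 7.2 kN, N_BC = 7.2 kN, N_AB = 23.9 kN.
A_AB = 252.5 mm².
A_BC = 100.3 mm².
A_CD = 367.7 mm².
δ_AB = 23900·191/(252.5·202000) = 0.08951 mm
δ_BC = 7200·730/(100.3·202000) = 0.2594 mm
δ_CD = 7200·840/(367.7·202000) = 0.08144 mm
δ_DE = 30800·403/(582·202000) = 0.1056 mm
δ = Σδ_i = 0.5359 mm.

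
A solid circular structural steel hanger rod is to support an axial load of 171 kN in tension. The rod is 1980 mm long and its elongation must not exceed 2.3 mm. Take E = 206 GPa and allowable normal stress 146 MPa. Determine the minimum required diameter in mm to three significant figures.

38.6 mm

Required area A ≥ P/σ_allow = 171000/146 = 1171 mm².
For a solid circular section, d ≥ √(4A/π) = 38.62 mm.
Elongation limit: A ≥ PL/(Eδ_allow) = 171000·1980/(206000·2.3) = 714.6 mm² ⇒ d ≥ 30.16 mm.
The stress limit governs.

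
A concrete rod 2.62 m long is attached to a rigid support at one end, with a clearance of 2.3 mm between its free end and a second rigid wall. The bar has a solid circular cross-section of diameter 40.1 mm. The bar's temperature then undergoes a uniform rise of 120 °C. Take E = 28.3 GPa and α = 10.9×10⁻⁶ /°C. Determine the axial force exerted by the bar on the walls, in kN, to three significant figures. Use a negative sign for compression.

-15.4 kN

Free thermal expansion αLΔT = 10.9e-6 · 2620 · 120 = 3.427 mm.
The walls engage after the gap closes; constrained expansion = 3.427 − 2.3 = 1.127 mm.
The walls impose strain ε = −(1.127)/2620 = -4.3014e-04; σ = Eε = 28300 · -4.3014e-04 = -12.17 MPa.
Wall reaction R = σ·A = -12.17·1263 = -15370 N = -15.37 kN.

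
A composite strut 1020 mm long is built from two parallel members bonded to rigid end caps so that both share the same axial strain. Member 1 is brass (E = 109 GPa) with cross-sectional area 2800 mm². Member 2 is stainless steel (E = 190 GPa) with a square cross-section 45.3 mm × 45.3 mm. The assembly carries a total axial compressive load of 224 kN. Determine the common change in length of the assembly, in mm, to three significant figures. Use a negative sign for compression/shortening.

-0.329 mm

A_2 = 2052 mm².
Equal strain + equilibrium ⇒ each member carries load in proportion to AE: A₁E₁ = 305200000 N, A₂E₂ = 389900000 N, ΣAE = 695100000 N.
δ = PL/ΣAE = -224000·1020/695100000 = -0.3287 mm.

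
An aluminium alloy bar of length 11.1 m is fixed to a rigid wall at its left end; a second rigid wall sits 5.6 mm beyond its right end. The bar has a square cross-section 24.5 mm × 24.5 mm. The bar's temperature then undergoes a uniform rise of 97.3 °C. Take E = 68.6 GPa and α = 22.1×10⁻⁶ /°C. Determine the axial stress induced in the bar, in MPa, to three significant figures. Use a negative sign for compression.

-113 MPa

Free thermal expansion αLΔT = 22.1e-6 · 11100 · 97.3 = 23.87 mm.
The walls engage after the gap closes; constrained expansion = 23.87 − 5.6 = 18.27 mm.
The walls impose strain ε = −(18.27)/11100 = -1.6458e-03; σ = Eε = 68600 · -1.6458e-03 = -112.9 MPa.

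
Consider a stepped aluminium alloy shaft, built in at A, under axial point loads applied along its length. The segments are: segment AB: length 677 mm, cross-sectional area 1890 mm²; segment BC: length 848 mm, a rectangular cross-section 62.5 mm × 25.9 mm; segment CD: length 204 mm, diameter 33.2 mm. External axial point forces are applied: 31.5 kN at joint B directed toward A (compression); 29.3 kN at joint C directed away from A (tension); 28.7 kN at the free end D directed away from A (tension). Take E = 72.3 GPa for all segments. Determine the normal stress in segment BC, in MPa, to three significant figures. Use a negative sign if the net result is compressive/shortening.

Internal axial forces (sectioning from the free end, tension +): N_CD = 28.7 kN, N_BC = 58 kN, N_AB = 26.5 kN.
A_BC = 1619 mm².
σ_BC = N_BC/A_BC = 58000/1619 = 35.83 MPa.

35.8 MPa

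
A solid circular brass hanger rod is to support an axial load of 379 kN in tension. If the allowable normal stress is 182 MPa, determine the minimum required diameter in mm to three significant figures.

51.5 mm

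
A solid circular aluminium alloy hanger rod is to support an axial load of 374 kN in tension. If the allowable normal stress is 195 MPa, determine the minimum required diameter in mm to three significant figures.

Required area A ≥ P/σ_allow = 374000/195 = 1918 mm².
For a solid circular section, d ≥ √(4A/π) = 49.42 mm.

49.4 mm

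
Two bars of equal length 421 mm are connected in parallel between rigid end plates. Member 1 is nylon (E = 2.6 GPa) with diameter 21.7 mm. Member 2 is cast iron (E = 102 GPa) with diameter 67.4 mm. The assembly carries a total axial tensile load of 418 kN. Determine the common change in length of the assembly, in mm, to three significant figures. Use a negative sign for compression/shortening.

0.482 mm

A_1 = 369.8 mm².
A_2 = 3568 mm².
Equal strain + equilibrium ⇒ each member carries load in proportion to AE: A₁E₁ = 961600 N, A₂E₂ = 363900000 N, ΣAE = 364900000 N.
δ = PL/ΣAE = 418000·421/364900000 = 0.4823 mm.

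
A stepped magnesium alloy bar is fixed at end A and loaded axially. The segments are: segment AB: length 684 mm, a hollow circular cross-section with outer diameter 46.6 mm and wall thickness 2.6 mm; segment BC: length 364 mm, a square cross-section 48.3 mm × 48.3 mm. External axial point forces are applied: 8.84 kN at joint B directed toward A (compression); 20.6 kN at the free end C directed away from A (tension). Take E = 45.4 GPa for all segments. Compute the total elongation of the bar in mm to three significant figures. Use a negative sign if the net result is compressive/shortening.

Internal axial forces (sectioning from the free end, tension +): N_BC = 20.6 kN, N_AB = 11.76 kN.
A_AB = 359.4 mm².
A_BC = 2333 mm².
δ_AB = 11760·684/(359.4·45400) = 0.493 mm
δ_BC = 20600·364/(2333·45400) = 0.0708 mm
δ = Σδ_i = 0.5638 mm.

0.564 mm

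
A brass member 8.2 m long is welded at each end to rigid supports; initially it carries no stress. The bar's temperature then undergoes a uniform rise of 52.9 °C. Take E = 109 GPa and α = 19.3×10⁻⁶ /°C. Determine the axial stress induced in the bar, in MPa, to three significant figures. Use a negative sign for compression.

Free thermal expansion αLΔT = 19.3e-6 · 8200 · 52.9 = 8.372 mm.
The walls impose strain ε = −(8.372)/8200 = -1.0210e-03; σ = Eε = 109000 · -1.0210e-03 = -111.3 MPa.

-111 MPa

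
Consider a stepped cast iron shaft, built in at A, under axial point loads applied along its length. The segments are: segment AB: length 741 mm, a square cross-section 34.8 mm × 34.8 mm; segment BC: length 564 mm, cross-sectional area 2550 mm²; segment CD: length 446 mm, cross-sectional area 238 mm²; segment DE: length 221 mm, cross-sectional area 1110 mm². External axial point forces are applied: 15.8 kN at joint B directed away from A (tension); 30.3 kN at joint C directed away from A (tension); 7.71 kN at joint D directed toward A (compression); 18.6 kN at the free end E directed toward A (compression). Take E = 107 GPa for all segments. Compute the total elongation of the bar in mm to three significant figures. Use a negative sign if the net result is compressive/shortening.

-0.374 mm

Internal axial forces (sectioning from the free end, tension +): N_DE = -18.6 kN, N_CD = -26.31 kN, N_BC = 3.99 kN, N_AB = 19.79 kN.
A_AB = 1211 mm².
δ_AB = 19790·741/(1211·107000) = 0.1132 mm
δ_BC = 3990·564/(2550·107000) = 0.008248 mm
δ_CD = -26310·446/(238·107000) = -0.4608 mm
δ_DE = -18600·221/(1110·107000) = -0.03461 mm
δ = Σδ_i = -0.374 mm.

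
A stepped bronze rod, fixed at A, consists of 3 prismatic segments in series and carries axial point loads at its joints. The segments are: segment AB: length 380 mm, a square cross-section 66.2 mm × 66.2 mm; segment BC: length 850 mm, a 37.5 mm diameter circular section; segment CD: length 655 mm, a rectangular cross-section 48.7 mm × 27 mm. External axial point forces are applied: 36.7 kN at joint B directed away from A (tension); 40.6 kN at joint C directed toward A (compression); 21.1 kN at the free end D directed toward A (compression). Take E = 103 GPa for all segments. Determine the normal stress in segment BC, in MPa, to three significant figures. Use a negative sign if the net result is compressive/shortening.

-55.9 MPa

Internal axial forces (sectioning from the free end, tension +): N_CD = -21.1 kN, N_BC = -61.7 kN, N_AB = -25 kN.
A_BC = 1104 mm².
σ_BC = N_BC/A_BC = -61700/1104 = -55.86 MPa.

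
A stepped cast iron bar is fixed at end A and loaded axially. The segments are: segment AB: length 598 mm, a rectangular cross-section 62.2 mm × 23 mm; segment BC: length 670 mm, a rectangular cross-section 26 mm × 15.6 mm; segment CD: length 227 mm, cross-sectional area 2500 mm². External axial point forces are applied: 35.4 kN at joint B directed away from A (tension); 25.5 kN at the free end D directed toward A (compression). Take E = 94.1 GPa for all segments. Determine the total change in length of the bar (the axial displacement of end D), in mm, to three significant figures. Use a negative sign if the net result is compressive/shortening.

-0.428 mm

Internal axial forces (sectioning from the free end, tension +): N_CD = -25.5 kN, N_BC = -25.5 kN, N_AB = 9.9 kN.
A_AB = 1431 mm².
A_BC = 405.6 mm².
δ_AB = 9900·598/(1431·94100) = 0.04398 mm
δ_BC = -25500·670/(405.6·94100) = -0.4476 mm
δ_CD = -25500·227/(2500·94100) = -0.02461 mm
δ = Σδ_i = -0.4283 mm.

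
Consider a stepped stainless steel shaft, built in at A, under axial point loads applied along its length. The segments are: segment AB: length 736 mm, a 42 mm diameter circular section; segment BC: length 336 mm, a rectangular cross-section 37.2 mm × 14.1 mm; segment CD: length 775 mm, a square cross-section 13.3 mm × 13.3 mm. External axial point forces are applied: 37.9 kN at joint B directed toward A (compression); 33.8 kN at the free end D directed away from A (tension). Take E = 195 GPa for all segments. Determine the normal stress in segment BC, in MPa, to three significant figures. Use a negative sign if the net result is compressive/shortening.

64.4 MPa

Internal axial forces (sectioning from the free end, tension +): N_CD = 33.8 kN, N_BC = 33.8 kN, N_AB = -4.1 kN.
A_BC = 524.5 mm².
σ_BC = N_BC/A_BC = 33800/524.5 = 64.44 MPa.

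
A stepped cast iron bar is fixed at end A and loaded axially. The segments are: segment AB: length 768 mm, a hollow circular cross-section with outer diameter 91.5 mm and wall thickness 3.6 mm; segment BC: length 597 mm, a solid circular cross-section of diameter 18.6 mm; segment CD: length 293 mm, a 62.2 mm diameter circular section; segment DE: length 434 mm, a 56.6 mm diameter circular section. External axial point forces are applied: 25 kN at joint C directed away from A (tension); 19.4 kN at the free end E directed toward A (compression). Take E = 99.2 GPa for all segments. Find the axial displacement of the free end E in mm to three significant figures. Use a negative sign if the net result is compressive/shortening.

Internal axial forces (sectioning from the free end, tension +): N_DE = -19.4 kN, N_CD = -19.4 kN, N_BC = 5.6 kN, N_AB = 5.6 kN.
A_AB = 994.1 mm².
A_BC = 271.7 mm².
A_CD = 3039 mm².
A_DE = 2516 mm².
δ_AB = 5600·768/(994.1·99200) = 0.04361 mm
δ_BC = 5600·597/(271.7·99200) = 0.124 mm
δ_CD = -19400·293/(3039·99200) = -0.01886 mm
δ_DE = -19400·434/(2516·99200) = -0.03373 mm
δ = Σδ_i = 0.1151 mm.

0.115 mm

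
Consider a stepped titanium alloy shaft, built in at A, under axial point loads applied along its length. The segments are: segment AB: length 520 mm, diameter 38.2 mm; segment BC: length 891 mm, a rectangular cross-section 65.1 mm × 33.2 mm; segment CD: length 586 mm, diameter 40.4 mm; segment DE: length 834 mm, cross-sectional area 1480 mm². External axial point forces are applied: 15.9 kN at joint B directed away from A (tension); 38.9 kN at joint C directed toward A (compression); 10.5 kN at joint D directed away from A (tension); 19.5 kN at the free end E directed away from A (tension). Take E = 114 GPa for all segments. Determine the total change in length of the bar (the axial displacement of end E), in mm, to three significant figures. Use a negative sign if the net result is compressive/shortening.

0.212 mm

Internal axial forces (sectioning from the free end, tension +): N_DE = 19.5 kN, N_CD = 30 kN, N_BC = -8.9 kN, N_AB = 7 kN.
A_AB = 1146 mm².
A_BC = 2161 mm².
A_CD = 1282 mm².
δ_AB = 7000·520/(1146·114000) = 0.02786 mm
δ_BC = -8900·891/(2161·114000) = -0.03218 mm
δ_CD = 30000·586/(1282·114000) = 0.1203 mm
δ_DE = 19500·834/(1480·114000) = 0.09639 mm
δ = Σδ_i = 0.2124 mm.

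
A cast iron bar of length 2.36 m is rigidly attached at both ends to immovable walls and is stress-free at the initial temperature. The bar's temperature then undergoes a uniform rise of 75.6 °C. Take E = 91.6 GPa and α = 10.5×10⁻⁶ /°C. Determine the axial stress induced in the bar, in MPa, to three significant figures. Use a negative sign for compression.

Free thermal expansion αLΔT = 10.5e-6 · 2360 · 75.6 = 1.873 mm.
The walls impose strain ε = −(1.873)/2360 = -7.9380e-04; σ = Eε = 91600 · -7.9380e-04 = -72.71 MPa.

-72.7 MPa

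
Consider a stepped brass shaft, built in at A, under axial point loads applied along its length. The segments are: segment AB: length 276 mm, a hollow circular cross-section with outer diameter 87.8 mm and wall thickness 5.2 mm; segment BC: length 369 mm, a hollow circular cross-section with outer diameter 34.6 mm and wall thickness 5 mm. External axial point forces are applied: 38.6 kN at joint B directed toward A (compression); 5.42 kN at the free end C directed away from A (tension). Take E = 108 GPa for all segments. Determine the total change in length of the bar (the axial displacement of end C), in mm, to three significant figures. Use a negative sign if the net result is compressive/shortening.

Internal axial forces (sectioning from the free end, tension +): N_BC = 5.42 kN, N_AB = -33.18 kN.
A_AB = 1349 mm².
A_BC = 465 mm².
δ_AB = -33180·276/(1349·108000) = -0.06284 mm
δ_BC = 5420·369/(465·108000) = 0.03983 mm
δ = Σδ_i = -0.02301 mm.

-0.0230 mm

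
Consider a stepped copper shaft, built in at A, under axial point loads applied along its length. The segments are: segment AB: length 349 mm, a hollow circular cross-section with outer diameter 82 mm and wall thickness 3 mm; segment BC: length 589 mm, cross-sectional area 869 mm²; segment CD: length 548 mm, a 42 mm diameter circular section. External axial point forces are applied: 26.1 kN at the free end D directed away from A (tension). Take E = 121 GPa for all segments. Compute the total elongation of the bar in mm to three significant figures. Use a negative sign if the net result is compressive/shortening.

Internal axial forces (sectioning from the free end, tension +): N_CD = 26.1 kN, N_BC = 26.1 kN, N_AB = 26.1 kN.
A_AB = 744.6 mm².
A_CD = 1385 mm².
δ_AB = 26100·349/(744.6·121000) = 0.1011 mm
δ_BC = 26100·589/(869·121000) = 0.1462 mm
δ_CD = 26100·548/(1385·121000) = 0.08532 mm
δ = Σδ_i = 0.3326 mm.

0.333 mm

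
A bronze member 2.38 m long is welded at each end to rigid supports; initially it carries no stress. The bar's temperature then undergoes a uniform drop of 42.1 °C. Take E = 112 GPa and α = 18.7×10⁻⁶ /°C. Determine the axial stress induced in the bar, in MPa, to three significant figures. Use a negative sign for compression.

Free thermal expansion αLΔT = 18.7e-6 · 2380 · -42.1 = -1.874 mm.
The walls impose strain ε = −(-1.874)/2380 = 7.8727e-04; σ = Eε = 112000 · 7.8727e-04 = 88.17 MPa.

88.2 MPa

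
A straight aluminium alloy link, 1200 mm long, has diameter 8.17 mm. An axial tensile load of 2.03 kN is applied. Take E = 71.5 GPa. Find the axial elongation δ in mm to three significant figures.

A = 52.42 mm².
δ_mech = NL/(AE) = 2030·1200/(52.42·71500) = 0.6499 mm.

0.650 mm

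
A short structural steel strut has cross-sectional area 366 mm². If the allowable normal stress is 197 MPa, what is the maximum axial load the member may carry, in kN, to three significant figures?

P_max = σ_allow · A = 197 · 366 = 72100 N = 72.1 kN.

72.1 kN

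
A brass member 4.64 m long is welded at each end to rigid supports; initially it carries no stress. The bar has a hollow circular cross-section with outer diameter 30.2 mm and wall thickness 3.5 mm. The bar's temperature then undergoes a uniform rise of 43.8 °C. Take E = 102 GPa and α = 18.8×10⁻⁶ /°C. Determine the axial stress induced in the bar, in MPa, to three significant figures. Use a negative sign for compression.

Free thermal expansion αLΔT = 18.8e-6 · 4640 · 43.8 = 3.821 mm.
The walls impose strain ε = −(3.821)/4640 = -8.2344e-04; σ = Eε = 102000 · -8.2344e-04 = -83.99 MPa.

-84.0 MPa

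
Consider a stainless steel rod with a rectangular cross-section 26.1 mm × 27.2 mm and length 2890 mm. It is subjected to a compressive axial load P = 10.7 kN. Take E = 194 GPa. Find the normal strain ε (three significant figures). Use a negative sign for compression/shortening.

-7.77e-05

A = 709.9 mm².
σ = N/A = -15.07 MPa; ε = σ/E = -15.07/194000 = -7.769e-05.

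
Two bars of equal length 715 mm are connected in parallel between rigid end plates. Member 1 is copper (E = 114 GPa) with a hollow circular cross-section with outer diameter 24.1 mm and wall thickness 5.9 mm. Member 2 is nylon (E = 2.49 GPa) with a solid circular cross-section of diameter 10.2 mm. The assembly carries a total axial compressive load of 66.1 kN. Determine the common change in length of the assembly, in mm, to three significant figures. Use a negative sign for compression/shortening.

A_1 = 337.3 mm².
A_2 = 81.71 mm².
Equal strain + equilibrium ⇒ each member carries load in proportion to AE: A₁E₁ = 38460000 N, A₂E₂ = 203500 N, ΣAE = 38660000 N.
δ = PL/ΣAE = -66100·715/38660000 = -1.222 mm.

-1.22 mm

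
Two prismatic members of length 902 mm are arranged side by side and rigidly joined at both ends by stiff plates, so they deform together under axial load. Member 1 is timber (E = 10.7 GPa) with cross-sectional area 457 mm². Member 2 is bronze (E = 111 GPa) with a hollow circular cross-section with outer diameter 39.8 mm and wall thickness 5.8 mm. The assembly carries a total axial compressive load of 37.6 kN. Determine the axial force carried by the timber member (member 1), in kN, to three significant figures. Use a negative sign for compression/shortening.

-2.50 kN

A_2 = 619.5 mm².
Equal strain + equilibrium ⇒ each member carries load in proportion to AE: A₁E₁ = 4890000 N, A₂E₂ = 68770000 N, ΣAE = 73660000 N.
F₁ = P·A₁E₁/ΣAE = -37600·4890000/73660000 = -2496 N.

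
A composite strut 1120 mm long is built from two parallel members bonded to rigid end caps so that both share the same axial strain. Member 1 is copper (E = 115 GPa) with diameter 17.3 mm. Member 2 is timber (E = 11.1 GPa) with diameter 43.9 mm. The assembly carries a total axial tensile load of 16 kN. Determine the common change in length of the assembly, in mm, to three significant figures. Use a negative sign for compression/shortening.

A_1 = 235.1 mm².
A_2 = 1514 mm².
Equal strain + equilibrium ⇒ each member carries load in proportion to AE: A₁E₁ = 27030000 N, A₂E₂ = 16800000 N, ΣAE = 43830000 N.
δ = PL/ΣAE = 16000·1120/43830000 = 0.4088 mm.

0.409 mm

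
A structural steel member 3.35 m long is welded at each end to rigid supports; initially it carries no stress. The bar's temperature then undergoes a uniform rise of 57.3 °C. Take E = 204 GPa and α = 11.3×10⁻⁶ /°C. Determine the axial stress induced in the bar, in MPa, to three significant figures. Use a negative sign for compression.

Free thermal expansion αLΔT = 11.3e-6 · 3350 · 57.3 = 2.169 mm.
The walls impose strain ε = −(2.169)/3350 = -6.4749e-04; σ = Eε = 204000 · -6.4749e-04 = -132.1 MPa.

-132 MPa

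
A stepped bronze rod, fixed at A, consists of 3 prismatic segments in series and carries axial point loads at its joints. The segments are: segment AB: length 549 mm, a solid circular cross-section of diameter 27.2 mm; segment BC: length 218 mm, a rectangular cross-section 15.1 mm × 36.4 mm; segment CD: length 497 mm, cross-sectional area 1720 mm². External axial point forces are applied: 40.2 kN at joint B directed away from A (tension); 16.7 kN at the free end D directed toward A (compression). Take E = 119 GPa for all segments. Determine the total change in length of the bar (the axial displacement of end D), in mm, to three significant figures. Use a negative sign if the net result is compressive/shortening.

Internal axial forces (sectioning from the free end, tension +): N_CD = -16.7 kN, N_BC = -16.7 kN, N_AB = 23.5 kN.
A_AB = 581.1 mm².
A_BC = 549.6 mm².
δ_AB = 23500·549/(581.1·119000) = 0.1866 mm
δ_BC = -16700·218/(549.6·119000) = -0.05566 mm
δ_CD = -16700·497/(1720·119000) = -0.04055 mm
δ = Σδ_i = 0.09037 mm.

0.0904 mm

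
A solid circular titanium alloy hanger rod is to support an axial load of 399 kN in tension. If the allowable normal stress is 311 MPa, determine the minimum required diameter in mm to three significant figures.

Required area A ≥ P/σ_allow = 399000/311 = 1283 mm².
For a solid circular section, d ≥ √(4A/π) = 40.42 mm.

40.4 mm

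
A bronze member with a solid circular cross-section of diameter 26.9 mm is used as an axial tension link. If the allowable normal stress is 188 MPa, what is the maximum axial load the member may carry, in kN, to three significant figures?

A = 568.3 mm².
P_max = σ_allow · A = 188 · 568.3 = 106800 N = 106.8 kN.

107 kN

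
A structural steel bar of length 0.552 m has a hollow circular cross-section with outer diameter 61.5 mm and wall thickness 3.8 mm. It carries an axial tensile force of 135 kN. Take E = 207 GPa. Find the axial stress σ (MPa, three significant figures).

196 MPa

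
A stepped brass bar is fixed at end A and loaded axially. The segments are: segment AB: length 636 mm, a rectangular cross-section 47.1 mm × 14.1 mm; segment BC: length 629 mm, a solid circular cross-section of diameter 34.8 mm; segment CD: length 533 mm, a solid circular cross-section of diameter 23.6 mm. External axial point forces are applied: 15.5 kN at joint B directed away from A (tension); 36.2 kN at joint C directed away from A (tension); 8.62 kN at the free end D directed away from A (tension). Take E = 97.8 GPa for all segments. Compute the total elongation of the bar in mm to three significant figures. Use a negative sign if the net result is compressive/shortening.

1.00 mm

Internal axial forces (sectioning from the free end, tension +): N_CD = 8.62 kN, N_BC = 44.82 kN, N_AB = 60.32 kN.
A_AB = 664.1 mm².
A_BC = 951.1 mm².
A_CD = 437.4 mm².
δ_AB = 60320·636/(664.1·97800) = 0.5907 mm
δ_BC = 44820·629/(951.1·97800) = 0.3031 mm
δ_CD = 8620·533/(437.4·97800) = 0.1074 mm
δ = Σδ_i = 1.001 mm.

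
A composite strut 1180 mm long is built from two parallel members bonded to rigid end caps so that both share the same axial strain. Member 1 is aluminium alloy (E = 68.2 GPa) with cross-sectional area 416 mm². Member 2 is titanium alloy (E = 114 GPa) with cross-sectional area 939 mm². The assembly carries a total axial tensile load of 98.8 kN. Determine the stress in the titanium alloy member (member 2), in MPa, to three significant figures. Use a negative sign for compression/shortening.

83.2 MPa

Equal strain + equilibrium ⇒ each member carries load in proportion to AE: A₁E₁ = 28370000 N, A₂E₂ = 107000000 N, ΣAE = 135400000 N.
σ₂ = P·E₂/ΣAE = 98800·114000/135400000 = 83.17 MPa.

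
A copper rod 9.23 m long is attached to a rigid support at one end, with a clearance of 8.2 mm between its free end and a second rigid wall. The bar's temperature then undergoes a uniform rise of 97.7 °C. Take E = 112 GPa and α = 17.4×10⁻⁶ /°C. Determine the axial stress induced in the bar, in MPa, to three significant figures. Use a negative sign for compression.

Free thermal expansion αLΔT = 17.4e-6 · 9230 · 97.7 = 15.69 mm.
The walls engage after the gap closes; constrained expansion = 15.69 − 8.2 = 7.491 mm.
The walls impose strain ε = −(7.491)/9230 = -8.1157e-04; σ = Eε = 112000 · -8.1157e-04 = -90.9 MPa.

-90.9 MPa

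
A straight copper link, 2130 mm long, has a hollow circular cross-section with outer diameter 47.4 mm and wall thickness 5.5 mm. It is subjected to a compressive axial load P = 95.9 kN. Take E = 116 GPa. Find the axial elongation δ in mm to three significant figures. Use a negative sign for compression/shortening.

-2.43 mm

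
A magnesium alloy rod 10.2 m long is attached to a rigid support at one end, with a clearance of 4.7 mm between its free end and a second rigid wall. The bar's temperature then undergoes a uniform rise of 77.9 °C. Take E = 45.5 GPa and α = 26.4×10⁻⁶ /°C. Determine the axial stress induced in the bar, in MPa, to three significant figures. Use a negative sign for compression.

Free thermal expansion αLΔT = 26.4e-6 · 10200 · 77.9 = 20.98 mm.
The walls engage after the gap closes; constrained expansion = 20.98 − 4.7 = 16.28 mm.
The walls impose strain ε = −(16.28)/10200 = -1.5958e-03; σ = Eε = 45500 · -1.5958e-03 = -72.61 MPa.

-72.6 MPa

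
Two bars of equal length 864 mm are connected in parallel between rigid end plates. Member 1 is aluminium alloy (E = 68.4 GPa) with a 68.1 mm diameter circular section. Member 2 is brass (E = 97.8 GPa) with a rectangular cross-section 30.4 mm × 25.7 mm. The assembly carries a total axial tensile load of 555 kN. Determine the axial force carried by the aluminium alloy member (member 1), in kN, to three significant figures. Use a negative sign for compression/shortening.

A_1 = 3642 mm².
A_2 = 781.3 mm².
Equal strain + equilibrium ⇒ each member carries load in proportion to AE: A₁E₁ = 249100000 N, A₂E₂ = 76410000 N, ΣAE = 325500000 N.
F₁ = P·A₁E₁/ΣAE = 555000·249100000/325500000 = 424700 N.

425 kN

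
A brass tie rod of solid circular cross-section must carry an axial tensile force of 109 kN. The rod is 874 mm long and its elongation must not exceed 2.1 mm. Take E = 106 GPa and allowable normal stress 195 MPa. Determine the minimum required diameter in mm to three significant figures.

Required area A ≥ P/σ_allow = 109000/195 = 559 mm².
For a solid circular section, d ≥ √(4A/π) = 26.68 mm.
Elongation limit: A ≥ PL/(Eδ_allow) = 109000·874/(106000·2.1) = 428 mm² ⇒ d ≥ 23.34 mm.
The stress limit governs.

26.7 mm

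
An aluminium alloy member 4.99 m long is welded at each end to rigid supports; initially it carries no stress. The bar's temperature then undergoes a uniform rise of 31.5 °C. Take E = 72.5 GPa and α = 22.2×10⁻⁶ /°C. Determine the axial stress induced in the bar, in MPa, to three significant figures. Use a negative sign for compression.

-50.7 MPa

Free thermal expansion αLΔT = 22.2e-6 · 4990 · 31.5 = 3.49 mm.
The walls impose strain ε = −(3.49)/4990 = -6.9930e-04; σ = Eε = 72500 · -6.9930e-04 = -50.7 MPa.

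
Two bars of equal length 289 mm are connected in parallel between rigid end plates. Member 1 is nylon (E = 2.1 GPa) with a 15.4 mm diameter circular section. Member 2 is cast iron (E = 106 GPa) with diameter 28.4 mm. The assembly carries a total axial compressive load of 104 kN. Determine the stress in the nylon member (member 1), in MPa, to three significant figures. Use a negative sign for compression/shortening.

-3.23 MPa

A_1 = 186.3 mm².
A_2 = 633.5 mm².
Equal strain + equilibrium ⇒ each member carries load in proportion to AE: A₁E₁ = 391200 N, A₂E₂ = 67150000 N, ΣAE = 67540000 N.
σ₁ = P·E₁/ΣAE = -104000·2100/67540000 = -3.234 MPa.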